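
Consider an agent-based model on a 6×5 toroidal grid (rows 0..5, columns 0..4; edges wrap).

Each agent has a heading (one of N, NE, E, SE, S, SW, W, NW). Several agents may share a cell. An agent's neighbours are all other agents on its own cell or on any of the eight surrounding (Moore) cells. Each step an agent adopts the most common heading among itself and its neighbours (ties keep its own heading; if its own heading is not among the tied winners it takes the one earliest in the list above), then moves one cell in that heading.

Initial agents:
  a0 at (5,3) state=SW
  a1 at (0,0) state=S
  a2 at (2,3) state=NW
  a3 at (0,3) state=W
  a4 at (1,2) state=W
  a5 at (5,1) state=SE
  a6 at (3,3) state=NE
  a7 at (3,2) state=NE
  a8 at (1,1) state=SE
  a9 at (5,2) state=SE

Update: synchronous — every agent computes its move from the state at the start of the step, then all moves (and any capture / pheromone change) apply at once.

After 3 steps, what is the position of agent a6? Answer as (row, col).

t=1: a0@(0,2):SW a1@(1,1):SE a2@(1,4):NE a3@(0,2):W a4@(1,1):W a5@(0,2):SE a6@(2,4):NE a7@(2,3):NE a8@(2,2):SE a9@(0,3):SE
t=2: a0@(1,3):SE a1@(2,2):SE a2@(0,0):NE a3@(1,3):SE a4@(2,2):SE a5@(1,3):SE a6@(1,0):NE a7@(1,4):NE a8@(3,3):SE a9@(1,4):SE
t=3: a0@(2,4):SE a1@(3,3):SE a2@(5,1):NE a3@(2,4):SE a4@(3,3):SE a5@(2,4):SE a6@(0,1):NE a7@(2,0):SE a8@(4,4):SE a9@(2,0):SE

(0, 1)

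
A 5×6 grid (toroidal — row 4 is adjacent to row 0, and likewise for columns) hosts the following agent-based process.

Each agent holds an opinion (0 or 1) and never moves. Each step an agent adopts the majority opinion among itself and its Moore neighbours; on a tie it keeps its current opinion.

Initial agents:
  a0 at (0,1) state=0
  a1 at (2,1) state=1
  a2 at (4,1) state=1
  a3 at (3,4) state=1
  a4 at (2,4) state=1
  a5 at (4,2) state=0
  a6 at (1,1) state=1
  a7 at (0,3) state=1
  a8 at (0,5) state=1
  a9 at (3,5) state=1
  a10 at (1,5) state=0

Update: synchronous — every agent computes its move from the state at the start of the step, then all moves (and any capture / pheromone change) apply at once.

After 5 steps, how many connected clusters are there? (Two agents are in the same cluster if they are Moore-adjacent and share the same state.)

4

t=1: a0@(0,1):0 a1@(2,1):1 a2@(4,1):0 a3@(3,4):1 a4@(2,4):1 a5@(4,2):0 a6@(1,1):1 a7@(0,3):1 a8@(0,5):1 a9@(3,5):1 a10@(1,5):1
t=2: (unchanged — steady state)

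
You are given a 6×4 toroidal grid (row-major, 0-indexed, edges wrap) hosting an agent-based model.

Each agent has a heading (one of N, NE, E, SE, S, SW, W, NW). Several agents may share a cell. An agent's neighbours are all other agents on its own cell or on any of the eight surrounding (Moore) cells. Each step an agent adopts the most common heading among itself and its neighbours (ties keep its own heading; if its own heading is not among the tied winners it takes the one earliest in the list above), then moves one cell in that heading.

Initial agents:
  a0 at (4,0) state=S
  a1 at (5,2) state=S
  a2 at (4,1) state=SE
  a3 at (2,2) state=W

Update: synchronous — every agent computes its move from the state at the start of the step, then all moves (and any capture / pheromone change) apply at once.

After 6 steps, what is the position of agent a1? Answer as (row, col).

(5, 2)

t=1: a0@(5,0):S a1@(0,2):S a2@(5,1):S a3@(2,1):W
t=2: a0@(0,0):S a1@(1,2):S a2@(0,1):S a3@(2,0):W
t=3: a0@(1,0):S a1@(2,2):S a2@(1,1):S a3@(2,3):W
t=4: a0@(2,0):S a1@(3,2):S a2@(2,1):S a3@(3,3):S
t=5: a0@(3,0):S a1@(4,2):S a2@(3,1):S a3@(4,3):S
t=6: a0@(4,0):S a1@(5,2):S a2@(4,1):S a3@(5,3):S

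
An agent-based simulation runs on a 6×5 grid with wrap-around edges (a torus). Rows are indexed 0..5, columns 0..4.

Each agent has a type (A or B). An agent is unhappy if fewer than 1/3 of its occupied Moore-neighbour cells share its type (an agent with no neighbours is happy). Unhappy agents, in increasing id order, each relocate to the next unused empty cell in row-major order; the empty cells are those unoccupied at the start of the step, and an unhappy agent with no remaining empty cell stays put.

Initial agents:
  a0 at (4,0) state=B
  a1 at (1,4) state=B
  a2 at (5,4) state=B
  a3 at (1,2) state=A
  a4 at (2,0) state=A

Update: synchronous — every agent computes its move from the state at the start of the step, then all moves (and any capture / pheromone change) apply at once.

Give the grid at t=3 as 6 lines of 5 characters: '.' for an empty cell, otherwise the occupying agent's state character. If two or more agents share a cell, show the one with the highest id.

t=1: a0@(4,0):B a1@(0,0):B a2@(5,4):B a3@(1,2):A a4@(0,1):A
t=2: (unchanged — steady state)

BA...
..A..
.....
.....
B....
....B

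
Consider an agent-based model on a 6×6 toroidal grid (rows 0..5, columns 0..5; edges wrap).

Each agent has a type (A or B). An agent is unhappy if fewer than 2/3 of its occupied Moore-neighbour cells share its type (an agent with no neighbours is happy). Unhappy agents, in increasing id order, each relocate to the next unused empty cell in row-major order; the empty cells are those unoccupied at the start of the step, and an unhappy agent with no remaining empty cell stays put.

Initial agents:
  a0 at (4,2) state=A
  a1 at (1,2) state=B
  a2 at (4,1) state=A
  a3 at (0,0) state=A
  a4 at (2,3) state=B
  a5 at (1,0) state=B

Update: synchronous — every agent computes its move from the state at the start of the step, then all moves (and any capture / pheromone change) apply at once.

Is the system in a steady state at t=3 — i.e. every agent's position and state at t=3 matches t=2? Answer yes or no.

yes

t=1: a0@(4,2):A a1@(1,2):B a2@(4,1):A a3@(0,1):A a4@(2,3):B a5@(0,2):B
t=2: a0@(4,2):A a1@(1,2):B a2@(4,1):A a3@(0,0):A a4@(2,3):B a5@(0,3):B
t=3: (unchanged — steady state)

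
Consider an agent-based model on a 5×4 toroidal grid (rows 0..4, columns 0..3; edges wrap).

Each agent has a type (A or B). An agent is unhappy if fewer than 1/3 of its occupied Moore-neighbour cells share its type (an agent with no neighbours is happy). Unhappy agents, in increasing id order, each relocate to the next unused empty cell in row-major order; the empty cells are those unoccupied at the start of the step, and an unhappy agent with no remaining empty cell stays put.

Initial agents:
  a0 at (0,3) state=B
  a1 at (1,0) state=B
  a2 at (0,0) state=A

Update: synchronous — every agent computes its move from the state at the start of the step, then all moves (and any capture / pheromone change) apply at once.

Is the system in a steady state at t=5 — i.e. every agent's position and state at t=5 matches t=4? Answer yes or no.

no

t=1: a0@(0,3):B a1@(1,0):B a2@(0,1):A
t=2: a0@(0,3):B a1@(1,0):B a2@(0,0):A
t=3: a0@(0,3):B a1@(1,0):B a2@(0,1):A
t=4: a0@(0,3):B a1@(1,0):B a2@(0,0):A
t=5: a0@(0,3):B a1@(1,0):B a2@(0,1):A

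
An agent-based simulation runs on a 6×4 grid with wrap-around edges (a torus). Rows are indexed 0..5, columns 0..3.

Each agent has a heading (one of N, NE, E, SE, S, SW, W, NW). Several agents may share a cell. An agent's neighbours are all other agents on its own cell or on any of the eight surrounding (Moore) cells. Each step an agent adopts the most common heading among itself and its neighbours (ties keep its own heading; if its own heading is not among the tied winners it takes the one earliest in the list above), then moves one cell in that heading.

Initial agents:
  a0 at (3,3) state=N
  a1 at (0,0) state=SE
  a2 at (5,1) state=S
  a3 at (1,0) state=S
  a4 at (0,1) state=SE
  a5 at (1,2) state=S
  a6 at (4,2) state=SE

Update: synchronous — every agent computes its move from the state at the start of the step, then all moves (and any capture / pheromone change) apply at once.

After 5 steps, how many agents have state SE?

7

t=1: a0@(2,3):N a1@(1,1):SE a2@(0,2):SE a3@(2,1):SE a4@(1,1):S a5@(2,2):S a6@(5,3):SE
t=2: a0@(1,3):N a1@(2,2):SE a2@(1,3):SE a3@(3,2):SE a4@(2,2):SE a5@(3,2):S a6@(0,0):SE
t=3: a0@(2,0):SE a1@(3,3):SE a2@(2,0):SE a3@(4,3):SE a4@(3,3):SE a5@(4,3):SE a6@(1,1):SE
t=4: a0@(3,1):SE a1@(4,0):SE a2@(3,1):SE a3@(5,0):SE a4@(4,0):SE a5@(5,0):SE a6@(2,2):SE
t=5: a0@(4,2):SE a1@(5,1):SE a2@(4,2):SE a3@(0,1):SE a4@(5,1):SE a5@(0,1):SE a6@(3,3):SE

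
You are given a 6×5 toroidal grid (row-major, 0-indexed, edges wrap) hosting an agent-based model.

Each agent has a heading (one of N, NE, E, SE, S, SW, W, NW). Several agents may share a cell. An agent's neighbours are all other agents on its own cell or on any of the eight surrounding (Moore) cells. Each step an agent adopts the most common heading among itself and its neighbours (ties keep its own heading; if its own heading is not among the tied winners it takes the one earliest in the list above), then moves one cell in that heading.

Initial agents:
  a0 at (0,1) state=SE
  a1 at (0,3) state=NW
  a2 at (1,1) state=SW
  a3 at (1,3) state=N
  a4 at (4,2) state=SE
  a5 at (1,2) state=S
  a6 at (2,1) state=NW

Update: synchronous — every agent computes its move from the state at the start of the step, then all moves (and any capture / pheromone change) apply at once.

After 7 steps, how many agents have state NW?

t=1: a0@(1,2):SE a1@(5,2):NW a2@(2,0):SW a3@(0,3):N a4@(5,3):SE a5@(0,1):NW a6@(1,0):NW
t=2: a0@(2,3):SE a1@(4,1):NW a2@(3,4):SW a3@(1,4):SE a4@(0,4):SE a5@(5,0):NW a6@(0,4):NW
t=3: a0@(3,4):SE a1@(3,0):NW a2@(4,3):SW a3@(2,0):SE a4@(1,0):SE a5@(4,4):NW a6@(5,3):NW
t=4: a0@(4,0):SE a1@(2,4):NW a2@(3,2):NW a3@(3,1):SE a4@(2,1):SE a5@(3,3):NW a6@(4,2):NW
t=5: a0@(5,1):SE a1@(1,3):NW a2@(2,1):NW a3@(4,2):SE a4@(3,2):SE a5@(2,2):NW a6@(3,1):NW
t=6: a0@(0,2):SE a1@(0,2):NW a2@(1,0):NW a3@(5,3):SE a4@(2,1):NW a5@(1,1):NW a6@(2,0):NW
t=7: a0@(1,3):SE a1@(5,1):NW a2@(0,4):NW a3@(0,4):SE a4@(1,0):NW a5@(0,0):NW a6@(1,4):NW

5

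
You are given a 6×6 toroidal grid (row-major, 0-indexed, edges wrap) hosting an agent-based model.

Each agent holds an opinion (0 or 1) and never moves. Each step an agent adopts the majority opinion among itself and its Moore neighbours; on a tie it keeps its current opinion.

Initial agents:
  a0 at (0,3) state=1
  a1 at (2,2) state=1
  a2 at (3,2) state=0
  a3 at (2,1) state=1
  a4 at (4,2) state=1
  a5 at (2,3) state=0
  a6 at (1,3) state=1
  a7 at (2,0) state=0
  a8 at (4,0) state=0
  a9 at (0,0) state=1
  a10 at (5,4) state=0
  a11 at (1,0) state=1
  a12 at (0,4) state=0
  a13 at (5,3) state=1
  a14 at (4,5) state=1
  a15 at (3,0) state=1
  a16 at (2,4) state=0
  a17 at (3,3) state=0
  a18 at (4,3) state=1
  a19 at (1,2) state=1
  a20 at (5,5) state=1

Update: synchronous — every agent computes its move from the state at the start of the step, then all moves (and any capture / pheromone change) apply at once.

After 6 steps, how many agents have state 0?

t=1: a0@(0,3):1 a1@(2,2):1 a2@(3,2):1 a3@(2,1):1 a4@(4,2):1 a5@(2,3):0 a6@(1,3):1 a7@(2,0):1 a8@(4,0):1 a9@(0,0):1 a10@(5,4):1 a11@(1,0):1 a12@(0,4):1 a13@(5,3):1 a14@(4,5):1 a15@(3,0):1 a16@(2,4):0 a17@(3,3):0 a18@(4,3):1 a19@(1,2):1 a20@(5,5):1
t=2: a0@(0,3):1 a1@(2,2):1 a2@(3,2):1 a3@(2,1):1 a4@(4,2):1 a5@(2,3):1 a6@(1,3):1 a7@(2,0):1 a8@(4,0):1 a9@(0,0):1 a10@(5,4):1 a11@(1,0):1 a12@(0,4):1 a13@(5,3):1 a14@(4,5):1 a15@(3,0):1 a16@(2,4):0 a17@(3,3):1 a18@(4,3):1 a19@(1,2):1 a20@(5,5):1
t=3: a0@(0,3):1 a1@(2,2):1 a2@(3,2):1 a3@(2,1):1 a4@(4,2):1 a5@(2,3):1 a6@(1,3):1 a7@(2,0):1 a8@(4,0):1 a9@(0,0):1 a10@(5,4):1 a11@(1,0):1 a12@(0,4):1 a13@(5,3):1 a14@(4,5):1 a15@(3,0):1 a16@(2,4):1 a17@(3,3):1 a18@(4,3):1 a19@(1,2):1 a20@(5,5):1
t=4: (unchanged — steady state)

0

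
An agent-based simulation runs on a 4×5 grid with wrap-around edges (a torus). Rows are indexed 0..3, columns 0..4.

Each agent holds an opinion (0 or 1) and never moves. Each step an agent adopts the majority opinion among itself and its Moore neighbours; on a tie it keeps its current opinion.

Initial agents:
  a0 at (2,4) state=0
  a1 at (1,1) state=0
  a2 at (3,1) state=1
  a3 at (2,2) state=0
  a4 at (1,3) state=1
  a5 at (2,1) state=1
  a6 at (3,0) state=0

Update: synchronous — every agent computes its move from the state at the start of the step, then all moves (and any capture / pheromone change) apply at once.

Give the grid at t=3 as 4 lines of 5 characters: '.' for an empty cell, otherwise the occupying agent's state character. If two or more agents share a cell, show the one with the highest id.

.....
.0.0.
.00.0
00...

t=1: a0@(2,4):0 a1@(1,1):0 a2@(3,1):1 a3@(2,2):1 a4@(1,3):0 a5@(2,1):0 a6@(3,0):0
t=2: a0@(2,4):0 a1@(1,1):0 a2@(3,1):1 a3@(2,2):0 a4@(1,3):0 a5@(2,1):0 a6@(3,0):0
t=3: a0@(2,4):0 a1@(1,1):0 a2@(3,1):0 a3@(2,2):0 a4@(1,3):0 a5@(2,1):0 a6@(3,0):0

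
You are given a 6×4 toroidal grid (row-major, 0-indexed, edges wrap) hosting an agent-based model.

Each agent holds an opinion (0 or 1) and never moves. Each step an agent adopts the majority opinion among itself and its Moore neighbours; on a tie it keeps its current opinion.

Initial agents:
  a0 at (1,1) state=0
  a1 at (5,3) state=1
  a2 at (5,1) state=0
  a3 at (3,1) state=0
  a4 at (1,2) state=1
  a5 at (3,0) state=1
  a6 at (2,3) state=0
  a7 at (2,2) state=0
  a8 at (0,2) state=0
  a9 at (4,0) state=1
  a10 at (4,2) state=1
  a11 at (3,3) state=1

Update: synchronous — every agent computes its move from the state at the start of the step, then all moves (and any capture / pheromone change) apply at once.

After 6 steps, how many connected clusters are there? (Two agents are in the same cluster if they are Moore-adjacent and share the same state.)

2

t=1: a0@(1,1):0 a1@(5,3):1 a2@(5,1):0 a3@(3,1):1 a4@(1,2):0 a5@(3,0):1 a6@(2,3):1 a7@(2,2):0 a8@(0,2):0 a9@(4,0):1 a10@(4,2):1 a11@(3,3):1
t=2: (unchanged — steady state)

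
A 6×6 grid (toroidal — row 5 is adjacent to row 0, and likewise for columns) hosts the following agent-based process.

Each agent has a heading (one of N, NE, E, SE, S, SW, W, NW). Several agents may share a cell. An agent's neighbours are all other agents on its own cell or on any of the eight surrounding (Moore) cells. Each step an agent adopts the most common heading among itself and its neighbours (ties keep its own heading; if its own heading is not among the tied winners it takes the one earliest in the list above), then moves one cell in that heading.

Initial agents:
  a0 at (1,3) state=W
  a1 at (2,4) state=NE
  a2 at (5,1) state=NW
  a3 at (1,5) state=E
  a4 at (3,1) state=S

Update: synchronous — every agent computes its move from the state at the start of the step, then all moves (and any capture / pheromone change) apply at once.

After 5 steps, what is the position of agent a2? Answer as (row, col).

(0, 2)

t=1: a0@(1,2):W a1@(1,5):NE a2@(4,0):NW a3@(1,0):E a4@(4,1):S
t=2: a0@(1,1):W a1@(0,0):NE a2@(3,5):NW a3@(1,1):E a4@(5,1):S
t=3: a0@(1,0):W a1@(5,1):NE a2@(2,4):NW a3@(1,2):E a4@(0,1):S
t=4: a0@(1,5):W a1@(4,2):NE a2@(1,3):NW a3@(1,3):E a4@(1,1):S
t=5: a0@(1,4):W a1@(3,3):NE a2@(0,2):NW a3@(1,4):E a4@(2,1):S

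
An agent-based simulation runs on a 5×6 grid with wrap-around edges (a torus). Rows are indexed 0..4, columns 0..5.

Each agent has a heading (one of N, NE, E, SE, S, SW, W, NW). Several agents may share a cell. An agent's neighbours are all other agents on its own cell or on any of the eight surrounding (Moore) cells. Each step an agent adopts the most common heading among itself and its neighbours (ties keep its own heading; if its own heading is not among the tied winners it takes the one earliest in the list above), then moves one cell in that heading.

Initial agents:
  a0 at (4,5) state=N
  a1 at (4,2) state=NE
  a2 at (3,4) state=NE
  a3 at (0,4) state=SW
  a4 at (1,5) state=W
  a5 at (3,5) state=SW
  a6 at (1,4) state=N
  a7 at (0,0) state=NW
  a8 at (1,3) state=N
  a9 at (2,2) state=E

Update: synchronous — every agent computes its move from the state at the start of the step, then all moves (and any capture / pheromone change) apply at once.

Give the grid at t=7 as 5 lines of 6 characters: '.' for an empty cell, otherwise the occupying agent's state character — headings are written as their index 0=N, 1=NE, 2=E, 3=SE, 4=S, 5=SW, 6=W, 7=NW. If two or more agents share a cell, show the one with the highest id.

....0.
...0..
....0.
....00
...00.

t=1: a0@(0,4):SW a1@(3,3):NE a2@(2,5):NE a3@(4,4):N a4@(1,4):W a5@(4,4):SW a6@(0,4):N a7@(4,5):NW a8@(0,3):N a9@(2,3):E
t=2: a0@(4,4):N a1@(2,4):NE a2@(1,0):NE a3@(3,4):N a4@(0,4):N a5@(3,4):N a6@(4,4):N a7@(3,5):N a8@(4,3):N a9@(2,4):E
t=3: a0@(3,4):N a1@(1,4):N a2@(0,1):NE a3@(2,4):N a4@(4,4):N a5@(2,4):N a6@(3,4):N a7@(2,5):N a8@(3,3):N a9@(1,4):N
t=4: a0@(2,4):N a1@(0,4):N a2@(4,2):NE a3@(1,4):N a4@(3,4):N a5@(1,4):N a6@(2,4):N a7@(1,5):N a8@(2,3):N a9@(0,4):N
t=5: a0@(1,4):N a1@(4,4):N a2@(3,3):NE a3@(0,4):N a4@(2,4):N a5@(0,4):N a6@(1,4):N a7@(0,5):N a8@(1,3):N a9@(4,4):N
t=6: a0@(0,4):N a1@(3,4):N a2@(2,3):N a3@(4,4):N a4@(1,4):N a5@(4,4):N a6@(0,4):N a7@(4,5):N a8@(0,3):N a9@(3,4):N
t=7: a0@(4,4):N a1@(2,4):N a2@(1,3):N a3@(3,4):N a4@(0,4):N a5@(3,4):N a6@(4,4):N a7@(3,5):N a8@(4,3):N a9@(2,4):N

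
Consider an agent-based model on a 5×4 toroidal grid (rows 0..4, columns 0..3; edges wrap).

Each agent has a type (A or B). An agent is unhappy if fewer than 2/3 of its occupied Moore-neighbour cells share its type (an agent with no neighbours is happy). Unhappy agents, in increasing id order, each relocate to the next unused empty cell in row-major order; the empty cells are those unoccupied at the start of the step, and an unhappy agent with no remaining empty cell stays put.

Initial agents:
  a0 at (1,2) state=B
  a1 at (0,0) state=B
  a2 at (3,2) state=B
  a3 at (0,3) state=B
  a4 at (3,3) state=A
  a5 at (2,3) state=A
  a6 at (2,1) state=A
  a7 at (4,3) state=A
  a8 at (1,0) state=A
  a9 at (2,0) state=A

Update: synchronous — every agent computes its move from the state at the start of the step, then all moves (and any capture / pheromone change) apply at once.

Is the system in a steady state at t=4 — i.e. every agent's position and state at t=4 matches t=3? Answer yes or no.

t=1: a0@(0,1):B a1@(0,2):B a2@(1,1):B a3@(1,3):B a4@(3,3):A a5@(2,2):A a6@(3,0):A a7@(3,1):A a8@(4,0):A a9@(2,0):A
t=2: a0@(0,1):B a1@(0,2):B a2@(0,0):B a3@(0,3):B a4@(3,3):A a5@(1,0):A a6@(3,0):A a7@(3,1):A a8@(4,0):A a9@(1,2):A
t=3: a0@(1,1):B a1@(0,2):B a2@(1,3):B a3@(2,0):B a4@(3,3):A a5@(2,1):A a6@(3,0):A a7@(3,1):A a8@(2,2):A a9@(2,3):A
t=4: a0@(0,0):B a1@(0,2):B a2@(0,1):B a3@(0,3):B a4@(3,3):A a5@(1,0):A a6@(3,0):A a7@(3,1):A a8@(2,2):A a9@(1,2):A

no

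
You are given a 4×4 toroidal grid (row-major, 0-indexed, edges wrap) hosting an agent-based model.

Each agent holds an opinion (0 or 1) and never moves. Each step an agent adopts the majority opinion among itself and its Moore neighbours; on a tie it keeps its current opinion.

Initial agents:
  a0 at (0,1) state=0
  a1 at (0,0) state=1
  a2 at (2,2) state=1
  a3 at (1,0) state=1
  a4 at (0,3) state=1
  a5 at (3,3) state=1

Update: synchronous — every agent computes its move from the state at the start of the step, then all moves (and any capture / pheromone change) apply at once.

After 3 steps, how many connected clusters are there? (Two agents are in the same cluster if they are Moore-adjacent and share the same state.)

1

t=1: a0@(0,1):1 a1@(0,0):1 a2@(2,2):1 a3@(1,0):1 a4@(0,3):1 a5@(3,3):1
t=2: (unchanged — steady state)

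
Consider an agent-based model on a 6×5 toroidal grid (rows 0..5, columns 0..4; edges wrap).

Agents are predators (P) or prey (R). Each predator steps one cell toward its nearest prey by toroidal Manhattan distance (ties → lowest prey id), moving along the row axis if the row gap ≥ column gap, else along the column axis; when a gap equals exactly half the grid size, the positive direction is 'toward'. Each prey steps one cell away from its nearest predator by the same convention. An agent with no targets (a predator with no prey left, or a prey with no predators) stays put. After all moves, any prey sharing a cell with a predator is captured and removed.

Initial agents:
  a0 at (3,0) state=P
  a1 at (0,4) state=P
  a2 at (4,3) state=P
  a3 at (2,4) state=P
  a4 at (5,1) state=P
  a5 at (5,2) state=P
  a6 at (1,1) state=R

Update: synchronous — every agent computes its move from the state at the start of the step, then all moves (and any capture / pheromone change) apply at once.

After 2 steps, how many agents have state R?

t=1: a0@(2,0):P a1@(0,0):P a2@(5,3):P a3@(2,0):P a4@(0,1):P a5@(0,2):P a6@(2,1):R
t=2: a0@(2,1):P a1@(1,0):P a2@(0,3):P a3@(2,1):P a4@(1,1):P a5@(1,2):P a6@(2,2):R

1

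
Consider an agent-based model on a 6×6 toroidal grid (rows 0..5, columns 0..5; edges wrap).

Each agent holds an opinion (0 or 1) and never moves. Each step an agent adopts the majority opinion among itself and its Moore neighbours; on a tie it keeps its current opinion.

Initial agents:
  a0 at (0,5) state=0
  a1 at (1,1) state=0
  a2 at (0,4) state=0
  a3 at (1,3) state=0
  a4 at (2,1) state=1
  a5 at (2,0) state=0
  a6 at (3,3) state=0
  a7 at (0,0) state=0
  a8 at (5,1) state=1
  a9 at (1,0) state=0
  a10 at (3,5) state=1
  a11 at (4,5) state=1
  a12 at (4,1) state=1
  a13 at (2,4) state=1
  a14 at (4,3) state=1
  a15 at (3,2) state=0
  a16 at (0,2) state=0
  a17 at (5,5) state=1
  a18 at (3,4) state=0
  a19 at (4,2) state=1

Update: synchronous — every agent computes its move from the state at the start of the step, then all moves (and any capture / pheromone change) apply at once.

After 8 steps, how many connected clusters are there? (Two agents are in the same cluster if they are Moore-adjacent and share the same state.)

2

t=1: a0@(0,5):0 a1@(1,1):0 a2@(0,4):0 a3@(1,3):0 a4@(2,1):0 a5@(2,0):0 a6@(3,3):0 a7@(0,0):0 a8@(5,1):1 a9@(1,0):0 a10@(3,5):1 a11@(4,5):1 a12@(4,1):1 a13@(2,4):0 a14@(4,3):0 a15@(3,2):1 a16@(0,2):0 a17@(5,5):0 a18@(3,4):1 a19@(4,2):1
t=2: a0@(0,5):0 a1@(1,1):0 a2@(0,4):0 a3@(1,3):0 a4@(2,1):0 a5@(2,0):0 a6@(3,3):0 a7@(0,0):0 a8@(5,1):1 a9@(1,0):0 a10@(3,5):1 a11@(4,5):1 a12@(4,1):1 a13@(2,4):0 a14@(4,3):1 a15@(3,2):1 a16@(0,2):0 a17@(5,5):0 a18@(3,4):1 a19@(4,2):1
t=3: a0@(0,5):0 a1@(1,1):0 a2@(0,4):0 a3@(1,3):0 a4@(2,1):0 a5@(2,0):0 a6@(3,3):1 a7@(0,0):0 a8@(5,1):1 a9@(1,0):0 a10@(3,5):1 a11@(4,5):1 a12@(4,1):1 a13@(2,4):0 a14@(4,3):1 a15@(3,2):1 a16@(0,2):0 a17@(5,5):0 a18@(3,4):1 a19@(4,2):1
t=4: a0@(0,5):0 a1@(1,1):0 a2@(0,4):0 a3@(1,3):0 a4@(2,1):0 a5@(2,0):0 a6@(3,3):1 a7@(0,0):0 a8@(5,1):1 a9@(1,0):0 a10@(3,5):1 a11@(4,5):1 a12@(4,1):1 a13@(2,4):1 a14@(4,3):1 a15@(3,2):1 a16@(0,2):0 a17@(5,5):0 a18@(3,4):1 a19@(4,2):1
t=5: (unchanged — steady state)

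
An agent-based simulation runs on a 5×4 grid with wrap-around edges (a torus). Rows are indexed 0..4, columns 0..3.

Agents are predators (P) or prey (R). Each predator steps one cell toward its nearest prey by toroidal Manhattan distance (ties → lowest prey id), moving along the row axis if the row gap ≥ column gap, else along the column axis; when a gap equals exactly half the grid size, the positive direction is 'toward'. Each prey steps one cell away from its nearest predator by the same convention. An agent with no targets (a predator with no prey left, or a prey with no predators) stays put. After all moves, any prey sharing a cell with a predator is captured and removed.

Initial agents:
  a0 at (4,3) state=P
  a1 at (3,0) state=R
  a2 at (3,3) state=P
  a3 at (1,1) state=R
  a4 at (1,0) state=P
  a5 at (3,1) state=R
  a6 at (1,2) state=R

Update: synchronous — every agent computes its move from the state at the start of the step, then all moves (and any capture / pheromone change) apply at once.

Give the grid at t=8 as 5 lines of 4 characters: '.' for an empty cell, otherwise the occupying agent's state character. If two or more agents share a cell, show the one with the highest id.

t=1: a0@(3,3):P a1@(3,1):R a2@(3,0):P a3@(1,2):R a4@(1,1):P
t=2: a0@(3,0):P a1@(3,2):R a2@(3,1):P a3@(1,3):R a4@(1,2):P
t=3: a0@(3,1):P a1@(3,3):R a2@(3,2):P a3@(1,0):R a4@(1,3):P
t=4: a0@(3,2):P a1@(3,0):R a2@(3,3):P a3@(1,1):R a4@(1,0):P
t=5: a0@(3,3):P a1@(3,1):R a2@(3,0):P a3@(1,2):R a4@(1,1):P
t=6: a0@(3,0):P a1@(3,2):R a2@(3,1):P a3@(1,3):R a4@(1,2):P
t=7: a0@(3,1):P a1@(3,3):R a2@(3,2):P a3@(1,0):R a4@(1,3):P
t=8: a0@(3,2):P a1@(3,0):R a2@(3,3):P a3@(1,1):R a4@(1,0):P

....
PR..
....
R.PP
....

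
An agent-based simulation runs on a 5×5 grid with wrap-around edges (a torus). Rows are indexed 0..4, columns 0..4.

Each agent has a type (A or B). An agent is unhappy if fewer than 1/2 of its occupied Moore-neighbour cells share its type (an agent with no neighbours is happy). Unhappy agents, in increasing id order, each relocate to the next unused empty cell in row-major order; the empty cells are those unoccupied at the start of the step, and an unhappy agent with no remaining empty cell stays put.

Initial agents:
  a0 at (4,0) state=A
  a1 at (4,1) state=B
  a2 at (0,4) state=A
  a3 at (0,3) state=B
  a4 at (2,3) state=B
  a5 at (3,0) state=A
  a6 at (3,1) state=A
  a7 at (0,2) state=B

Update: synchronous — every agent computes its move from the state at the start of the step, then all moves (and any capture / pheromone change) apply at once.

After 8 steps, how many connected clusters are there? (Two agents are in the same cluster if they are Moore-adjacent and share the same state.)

4

t=1: a0@(4,0):A a1@(0,0):B a2@(0,4):A a3@(0,3):B a4@(2,3):B a5@(3,0):A a6@(3,1):A a7@(0,2):B
t=2: a0@(4,0):A a1@(0,1):B a2@(1,0):A a3@(0,3):B a4@(2,3):B a5@(3,0):A a6@(3,1):A a7@(0,2):B
t=3: a0@(4,0):A a1@(0,0):B a2@(0,4):A a3@(0,3):B a4@(2,3):B a5@(3,0):A a6@(3,1):A a7@(0,2):B
t=4: a0@(4,0):A a1@(0,1):B a2@(1,0):A a3@(0,3):B a4@(2,3):B a5@(3,0):A a6@(3,1):A a7@(0,2):B
t=5: a0@(4,0):A a1@(0,0):B a2@(0,4):A a3@(0,3):B a4@(2,3):B a5@(3,0):A a6@(3,1):A a7@(0,2):B
t=6: a0@(4,0):A a1@(0,1):B a2@(1,0):A a3@(0,3):B a4@(2,3):B a5@(3,0):A a6@(3,1):A a7@(0,2):B
t=7: a0@(4,0):A a1@(0,0):B a2@(0,4):A a3@(0,3):B a4@(2,3):B a5@(3,0):A a6@(3,1):A a7@(0,2):B
t=8: a0@(4,0):A a1@(0,1):B a2@(1,0):A a3@(0,3):B a4@(2,3):B a5@(3,0):A a6@(3,1):A a7@(0,2):B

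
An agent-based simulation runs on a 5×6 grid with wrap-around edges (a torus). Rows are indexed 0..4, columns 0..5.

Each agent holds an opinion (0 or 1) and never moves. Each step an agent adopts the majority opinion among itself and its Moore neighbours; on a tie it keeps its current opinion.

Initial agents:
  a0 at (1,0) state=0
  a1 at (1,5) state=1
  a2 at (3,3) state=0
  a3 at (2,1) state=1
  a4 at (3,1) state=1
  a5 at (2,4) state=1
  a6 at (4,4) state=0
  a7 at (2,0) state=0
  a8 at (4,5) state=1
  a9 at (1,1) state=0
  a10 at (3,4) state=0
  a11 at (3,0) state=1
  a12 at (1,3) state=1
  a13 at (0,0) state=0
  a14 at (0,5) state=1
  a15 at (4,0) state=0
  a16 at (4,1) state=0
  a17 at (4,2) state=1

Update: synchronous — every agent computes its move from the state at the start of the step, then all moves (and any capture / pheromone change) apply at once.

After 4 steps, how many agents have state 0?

t=1: a0@(1,0):0 a1@(1,5):1 a2@(3,3):0 a3@(2,1):1 a4@(3,1):1 a5@(2,4):1 a6@(4,4):0 a7@(2,0):1 a8@(4,5):0 a9@(1,1):0 a10@(3,4):0 a11@(3,0):1 a12@(1,3):1 a13@(0,0):0 a14@(0,5):0 a15@(4,0):1 a16@(4,1):0 a17@(4,2):1
t=2: a0@(1,0):0 a1@(1,5):1 a2@(3,3):0 a3@(2,1):1 a4@(3,1):1 a5@(2,4):1 a6@(4,4):0 a7@(2,0):1 a8@(4,5):0 a9@(1,1):0 a10@(3,4):0 a11@(3,0):1 a12@(1,3):1 a13@(0,0):0 a14@(0,5):0 a15@(4,0):0 a16@(4,1):1 a17@(4,2):1
t=3: (unchanged — steady state)

9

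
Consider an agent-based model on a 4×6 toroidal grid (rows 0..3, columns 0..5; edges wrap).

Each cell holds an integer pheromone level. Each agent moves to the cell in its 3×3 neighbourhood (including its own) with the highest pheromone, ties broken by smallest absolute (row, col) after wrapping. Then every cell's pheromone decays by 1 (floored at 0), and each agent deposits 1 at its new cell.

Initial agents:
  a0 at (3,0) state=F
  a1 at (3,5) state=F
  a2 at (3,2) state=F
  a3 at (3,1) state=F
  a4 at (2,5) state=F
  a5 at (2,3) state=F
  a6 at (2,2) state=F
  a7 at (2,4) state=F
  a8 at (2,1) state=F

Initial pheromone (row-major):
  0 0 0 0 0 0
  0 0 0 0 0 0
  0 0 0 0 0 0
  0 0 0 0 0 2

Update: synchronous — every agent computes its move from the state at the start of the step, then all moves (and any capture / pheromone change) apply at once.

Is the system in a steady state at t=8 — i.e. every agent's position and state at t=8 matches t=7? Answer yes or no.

t=1: a0@(3,5) a1@(3,5) a2@(0,1) a3@(0,0) a4@(3,5) a5@(1,2) a6@(1,1) a7@(3,5) a8@(1,0) | pheromone: 1 1 0 0 0 0 / 1 1 1 0 0 0 / 0 0 0 0 0 0 / 0 0 0 0 0 5
t=2: a0@(3,5) a1@(3,5) a2@(0,0) a3@(3,5) a4@(3,5) a5@(0,1) a6@(0,0) a7@(3,5) a8@(0,0) | pheromone: 3 1 0 0 0 0 / 0 0 0 0 0 0 / 0 0 0 0 0 0 / 0 0 0 0 0 9
t=3: a0@(3,5) a1@(3,5) a2@(3,5) a3@(3,5) a4@(3,5) a5@(0,0) a6@(3,5) a7@(3,5) a8@(3,5) | pheromone: 3 0 0 0 0 0 / 0 0 0 0 0 0 / 0 0 0 0 0 0 / 0 0 0 0 0 16
t=4: a0@(3,5) a1@(3,5) a2@(3,5) a3@(3,5) a4@(3,5) a5@(3,5) a6@(3,5) a7@(3,5) a8@(3,5) | pheromone: 2 0 0 0 0 0 / 0 0 0 0 0 0 / 0 0 0 0 0 0 / 0 0 0 0 0 24
t=5: a0@(3,5) a1@(3,5) a2@(3,5) a3@(3,5) a4@(3,5) a5@(3,5) a6@(3,5) a7@(3,5) a8@(3,5) | pheromone: 1 0 0 0 0 0 / 0 0 0 0 0 0 / 0 0 0 0 0 0 / 0 0 0 0 0 32
t=6: a0@(3,5) a1@(3,5) a2@(3,5) a3@(3,5) a4@(3,5) a5@(3,5) a6@(3,5) a7@(3,5) a8@(3,5) | pheromone: 0 0 0 0 0 0 / 0 0 0 0 0 0 / 0 0 0 0 0 0 / 0 0 0 0 0 40
t=7: a0@(3,5) a1@(3,5) a2@(3,5) a3@(3,5) a4@(3,5) a5@(3,5) a6@(3,5) a7@(3,5) a8@(3,5) | pheromone: 0 0 0 0 0 0 / 0 0 0 0 0 0 / 0 0 0 0 0 0 / 0 0 0 0 0 48
t=8: a0@(3,5) a1@(3,5) a2@(3,5) a3@(3,5) a4@(3,5) a5@(3,5) a6@(3,5) a7@(3,5) a8@(3,5) | pheromone: 0 0 0 0 0 0 / 0 0 0 0 0 0 / 0 0 0 0 0 0 / 0 0 0 0 0 56

yes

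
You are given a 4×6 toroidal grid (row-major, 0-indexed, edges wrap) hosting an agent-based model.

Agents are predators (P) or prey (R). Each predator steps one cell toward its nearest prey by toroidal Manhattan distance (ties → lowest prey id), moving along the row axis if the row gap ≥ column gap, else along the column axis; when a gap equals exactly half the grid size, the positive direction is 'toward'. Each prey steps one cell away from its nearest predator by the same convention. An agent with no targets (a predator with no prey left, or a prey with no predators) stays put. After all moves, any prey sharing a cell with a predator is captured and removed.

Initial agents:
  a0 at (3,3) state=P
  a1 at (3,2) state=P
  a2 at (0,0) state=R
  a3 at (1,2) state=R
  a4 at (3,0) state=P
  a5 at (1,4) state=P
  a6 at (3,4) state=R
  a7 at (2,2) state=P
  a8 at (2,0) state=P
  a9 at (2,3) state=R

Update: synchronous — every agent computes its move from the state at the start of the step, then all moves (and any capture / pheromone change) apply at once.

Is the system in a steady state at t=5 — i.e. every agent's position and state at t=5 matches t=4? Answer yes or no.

t=1: a0@(3,4):P a1@(0,2):P a2@(1,0):R a4@(0,0):P a5@(1,3):P a6@(3,5):R a7@(1,2):P a8@(3,0):P
t=2: a0@(3,5):P a1@(0,1):P a2@(2,0):R a4@(1,0):P a5@(1,4):P a6@(3,0):R a7@(1,1):P a8@(3,5):P
t=3: a0@(3,0):P a1@(3,1):P a4@(2,0):P a5@(1,5):P a7@(2,1):P a8@(3,0):P
t=4: (unchanged — steady state)

yes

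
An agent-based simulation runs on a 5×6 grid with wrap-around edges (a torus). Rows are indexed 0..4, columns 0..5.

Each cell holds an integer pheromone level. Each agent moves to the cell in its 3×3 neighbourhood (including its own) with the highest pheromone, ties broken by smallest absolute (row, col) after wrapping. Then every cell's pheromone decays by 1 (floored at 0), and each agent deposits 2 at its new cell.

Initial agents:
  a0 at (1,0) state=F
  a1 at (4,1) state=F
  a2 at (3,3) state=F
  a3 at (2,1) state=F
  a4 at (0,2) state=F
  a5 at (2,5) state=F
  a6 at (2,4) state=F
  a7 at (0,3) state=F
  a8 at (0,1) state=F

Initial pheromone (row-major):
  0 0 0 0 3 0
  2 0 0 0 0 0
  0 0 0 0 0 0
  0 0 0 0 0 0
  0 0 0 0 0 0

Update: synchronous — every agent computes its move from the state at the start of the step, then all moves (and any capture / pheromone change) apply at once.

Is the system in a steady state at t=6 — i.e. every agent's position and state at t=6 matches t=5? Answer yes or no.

t=1: a0@(1,0) a1@(0,0) a2@(2,2) a3@(1,0) a4@(0,1) a5@(1,0) a6@(1,3) a7@(0,4) a8@(1,0) | pheromone: 2 2 0 0 4 0 / 9 0 0 2 0 0 / 0 0 2 0 0 0 / 0 0 0 0 0 0 / 0 0 0 0 0 0
t=2: a0@(1,0) a1@(1,0) a2@(1,3) a3@(1,0) a4@(1,0) a5@(1,0) a6@(0,4) a7@(0,4) a8@(1,0) | pheromone: 1 1 0 0 7 0 / 20 0 0 3 0 0 / 0 0 1 0 0 0 / 0 0 0 0 0 0 / 0 0 0 0 0 0
t=3: a0@(1,0) a1@(1,0) a2@(0,4) a3@(1,0) a4@(1,0) a5@(1,0) a6@(0,4) a7@(0,4) a8@(1,0) | pheromone: 0 0 0 0 12 0 / 31 0 0 2 0 0 / 0 0 0 0 0 0 / 0 0 0 0 0 0 / 0 0 0 0 0 0
t=4: a0@(1,0) a1@(1,0) a2@(0,4) a3@(1,0) a4@(1,0) a5@(1,0) a6@(0,4) a7@(0,4) a8@(1,0) | pheromone: 0 0 0 0 17 0 / 42 0 0 1 0 0 / 0 0 0 0 0 0 / 0 0 0 0 0 0 / 0 0 0 0 0 0
t=5: a0@(1,0) a1@(1,0) a2@(0,4) a3@(1,0) a4@(1,0) a5@(1,0) a6@(0,4) a7@(0,4) a8@(1,0) | pheromone: 0 0 0 0 22 0 / 53 0 0 0 0 0 / 0 0 0 0 0 0 / 0 0 0 0 0 0 / 0 0 0 0 0 0
t=6: a0@(1,0) a1@(1,0) a2@(0,4) a3@(1,0) a4@(1,0) a5@(1,0) a6@(0,4) a7@(0,4) a8@(1,0) | pheromone: 0 0 0 0 27 0 / 64 0 0 0 0 0 / 0 0 0 0 0 0 / 0 0 0 0 0 0 / 0 0 0 0 0 0

yes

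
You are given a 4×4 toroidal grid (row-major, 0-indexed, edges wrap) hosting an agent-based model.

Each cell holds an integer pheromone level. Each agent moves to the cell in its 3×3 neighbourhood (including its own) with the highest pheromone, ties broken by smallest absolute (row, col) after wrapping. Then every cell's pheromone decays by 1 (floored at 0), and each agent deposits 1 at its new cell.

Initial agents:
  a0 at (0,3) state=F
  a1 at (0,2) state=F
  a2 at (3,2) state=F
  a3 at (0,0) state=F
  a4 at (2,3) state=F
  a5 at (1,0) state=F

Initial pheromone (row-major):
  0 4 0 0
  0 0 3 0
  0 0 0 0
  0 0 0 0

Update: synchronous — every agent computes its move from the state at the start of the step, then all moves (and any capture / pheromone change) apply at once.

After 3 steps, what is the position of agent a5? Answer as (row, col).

(0, 1)

t=1: a0@(1,2) a1@(0,1) a2@(0,1) a3@(0,1) a4@(1,2) a5@(0,1) | pheromone: 0 7 0 0 / 0 0 4 0 / 0 0 0 0 / 0 0 0 0
t=2: a0@(0,1) a1@(0,1) a2@(0,1) a3@(0,1) a4@(0,1) a5@(0,1) | pheromone: 0 12 0 0 / 0 0 3 0 / 0 0 0 0 / 0 0 0 0
t=3: a0@(0,1) a1@(0,1) a2@(0,1) a3@(0,1) a4@(0,1) a5@(0,1) | pheromone: 0 17 0 0 / 0 0 2 0 / 0 0 0 0 / 0 0 0 0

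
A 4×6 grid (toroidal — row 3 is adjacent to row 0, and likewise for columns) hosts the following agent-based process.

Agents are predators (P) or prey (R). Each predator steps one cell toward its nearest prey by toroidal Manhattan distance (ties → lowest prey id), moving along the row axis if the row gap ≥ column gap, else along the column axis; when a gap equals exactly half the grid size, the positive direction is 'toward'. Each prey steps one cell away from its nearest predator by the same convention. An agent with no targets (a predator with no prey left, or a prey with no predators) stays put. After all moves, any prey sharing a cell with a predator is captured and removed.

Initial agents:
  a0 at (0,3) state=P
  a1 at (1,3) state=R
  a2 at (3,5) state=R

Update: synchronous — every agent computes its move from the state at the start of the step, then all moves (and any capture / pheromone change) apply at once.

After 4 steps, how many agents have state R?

2

t=1: a0@(1,3):P a1@(2,3):R a2@(3,0):R
t=2: a0@(2,3):P a1@(3,3):R a2@(3,5):R
t=3: a0@(3,3):P a1@(0,3):R a2@(3,0):R
t=4: a0@(0,3):P a1@(1,3):R a2@(3,5):R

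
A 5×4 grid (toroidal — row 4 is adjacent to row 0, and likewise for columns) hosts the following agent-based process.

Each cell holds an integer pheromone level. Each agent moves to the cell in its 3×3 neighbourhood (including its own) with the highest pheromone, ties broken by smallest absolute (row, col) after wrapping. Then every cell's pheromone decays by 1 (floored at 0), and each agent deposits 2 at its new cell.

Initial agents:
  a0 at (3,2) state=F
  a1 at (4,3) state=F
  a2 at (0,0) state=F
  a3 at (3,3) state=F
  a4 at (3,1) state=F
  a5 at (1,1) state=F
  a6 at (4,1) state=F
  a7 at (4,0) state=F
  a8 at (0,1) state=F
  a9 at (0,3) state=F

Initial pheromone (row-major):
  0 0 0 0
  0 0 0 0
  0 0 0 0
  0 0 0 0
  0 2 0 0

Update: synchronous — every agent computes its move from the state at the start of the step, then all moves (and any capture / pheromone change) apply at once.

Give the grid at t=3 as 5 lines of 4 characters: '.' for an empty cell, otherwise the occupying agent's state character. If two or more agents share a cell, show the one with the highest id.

t=1: a0@(4,1) a1@(0,0) a2@(4,1) a3@(2,0) a4@(4,1) a5@(0,0) a6@(4,1) a7@(4,1) a8@(4,1) a9@(0,0) | pheromone: 6 0 0 0 / 0 0 0 0 / 2 0 0 0 / 0 0 0 0 / 0 13 0 0
t=2: a0@(4,1) a1@(4,1) a2@(4,1) a3@(2,0) a4@(4,1) a5@(4,1) a6@(4,1) a7@(4,1) a8@(4,1) a9@(4,1) | pheromone: 5 0 0 0 / 0 0 0 0 / 3 0 0 0 / 0 0 0 0 / 0 30 0 0
t=3: a0@(4,1) a1@(4,1) a2@(4,1) a3@(2,0) a4@(4,1) a5@(4,1) a6@(4,1) a7@(4,1) a8@(4,1) a9@(4,1) | pheromone: 4 0 0 0 / 0 0 0 0 / 4 0 0 0 / 0 0 0 0 / 0 47 0 0

....
....
F...
....
.F..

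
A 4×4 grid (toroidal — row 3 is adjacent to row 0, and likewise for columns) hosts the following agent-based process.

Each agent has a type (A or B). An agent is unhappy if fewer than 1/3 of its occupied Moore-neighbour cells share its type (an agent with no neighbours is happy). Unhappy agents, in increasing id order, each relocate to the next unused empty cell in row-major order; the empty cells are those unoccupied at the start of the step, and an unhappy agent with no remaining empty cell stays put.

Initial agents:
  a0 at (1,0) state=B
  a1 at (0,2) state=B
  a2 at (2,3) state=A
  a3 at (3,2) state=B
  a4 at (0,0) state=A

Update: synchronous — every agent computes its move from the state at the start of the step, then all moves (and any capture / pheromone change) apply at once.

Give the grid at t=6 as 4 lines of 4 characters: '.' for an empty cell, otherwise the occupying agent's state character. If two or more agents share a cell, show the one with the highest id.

t=1: a0@(0,1):B a1@(0,2):B a2@(0,3):A a3@(3,2):B a4@(1,1):A
t=2: a0@(0,1):B a1@(0,2):B a2@(0,0):A a3@(3,2):B a4@(1,0):A
t=3: (unchanged — steady state)

ABB.
A...
....
..B.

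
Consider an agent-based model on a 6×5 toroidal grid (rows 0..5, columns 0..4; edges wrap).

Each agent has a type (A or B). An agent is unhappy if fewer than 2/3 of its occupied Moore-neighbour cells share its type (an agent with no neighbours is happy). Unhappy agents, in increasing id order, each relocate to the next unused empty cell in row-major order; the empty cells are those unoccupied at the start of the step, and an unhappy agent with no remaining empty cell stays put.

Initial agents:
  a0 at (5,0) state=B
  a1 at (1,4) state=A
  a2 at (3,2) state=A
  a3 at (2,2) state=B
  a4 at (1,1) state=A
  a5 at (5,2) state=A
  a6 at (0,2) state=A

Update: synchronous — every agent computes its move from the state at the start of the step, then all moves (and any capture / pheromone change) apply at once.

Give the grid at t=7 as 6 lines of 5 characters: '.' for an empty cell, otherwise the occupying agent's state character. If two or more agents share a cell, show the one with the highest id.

BA...
ABA.A
A....
.....
.....
.....

t=1: a0@(5,0):B a1@(1,4):A a2@(0,0):A a3@(0,1):B a4@(0,3):A a5@(5,2):A a6@(0,2):A
t=2: a0@(0,4):B a1@(1,4):A a2@(1,0):A a3@(1,1):B a4@(0,3):A a5@(5,2):A a6@(0,2):A
t=3: a0@(0,0):B a1@(1,4):A a2@(0,1):A a3@(1,2):B a4@(0,3):A a5@(5,2):A a6@(0,2):A
t=4: a0@(0,4):B a1@(1,0):A a2@(1,1):A a3@(1,3):B a4@(0,3):A a5@(5,2):A a6@(0,2):A
t=5: a0@(0,0):B a1@(0,1):A a2@(1,1):A a3@(1,2):B a4@(1,4):A a5@(5,2):A a6@(0,2):A
t=6: a0@(0,3):B a1@(0,4):A a2@(1,0):A a3@(1,3):B a4@(2,0):A a5@(5,2):A a6@(0,2):A
t=7: a0@(0,0):B a1@(0,1):A a2@(1,0):A a3@(1,1):B a4@(2,0):A a5@(1,2):A a6@(1,4):A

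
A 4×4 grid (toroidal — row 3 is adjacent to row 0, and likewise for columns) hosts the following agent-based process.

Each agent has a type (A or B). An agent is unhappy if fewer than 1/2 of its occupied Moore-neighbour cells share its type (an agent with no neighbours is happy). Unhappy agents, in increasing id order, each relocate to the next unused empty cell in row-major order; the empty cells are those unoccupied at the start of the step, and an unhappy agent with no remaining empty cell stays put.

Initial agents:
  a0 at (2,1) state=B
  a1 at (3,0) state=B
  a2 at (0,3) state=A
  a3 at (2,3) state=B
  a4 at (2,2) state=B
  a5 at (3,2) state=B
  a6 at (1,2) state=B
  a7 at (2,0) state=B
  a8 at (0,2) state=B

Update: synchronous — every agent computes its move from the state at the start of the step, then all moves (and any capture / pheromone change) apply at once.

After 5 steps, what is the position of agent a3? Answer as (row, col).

t=1: a0@(2,1):B a1@(3,0):B a2@(0,0):A a3@(2,3):B a4@(2,2):B a5@(3,2):B a6@(1,2):B a7@(2,0):B a8@(0,2):B
t=2: a0@(2,1):B a1@(3,0):B a2@(0,1):A a3@(2,3):B a4@(2,2):B a5@(3,2):B a6@(1,2):B a7@(2,0):B a8@(0,2):B
t=3: a0@(2,1):B a1@(3,0):B a2@(0,0):A a3@(2,3):B a4@(2,2):B a5@(3,2):B a6@(1,2):B a7@(2,0):B a8@(0,2):B
t=4: a0@(2,1):B a1@(3,0):B a2@(0,1):A a3@(2,3):B a4@(2,2):B a5@(3,2):B a6@(1,2):B a7@(2,0):B a8@(0,2):B
t=5: a0@(2,1):B a1@(3,0):B a2@(0,0):A a3@(2,3):B a4@(2,2):B a5@(3,2):B a6@(1,2):B a7@(2,0):B a8@(0,2):B

(2, 3)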